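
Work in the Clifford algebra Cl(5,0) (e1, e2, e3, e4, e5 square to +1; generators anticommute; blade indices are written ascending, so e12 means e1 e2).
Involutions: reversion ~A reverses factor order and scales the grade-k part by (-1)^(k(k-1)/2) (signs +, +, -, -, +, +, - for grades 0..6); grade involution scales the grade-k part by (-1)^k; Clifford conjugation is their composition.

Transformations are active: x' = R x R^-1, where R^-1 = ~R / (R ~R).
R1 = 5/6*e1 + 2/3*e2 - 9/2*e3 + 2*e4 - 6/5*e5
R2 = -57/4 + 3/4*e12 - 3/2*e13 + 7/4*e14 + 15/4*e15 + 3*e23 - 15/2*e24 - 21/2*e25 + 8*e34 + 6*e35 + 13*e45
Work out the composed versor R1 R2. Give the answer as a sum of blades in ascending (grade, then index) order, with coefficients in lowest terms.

Distribute over the terms of R1 (each basis-blade product reordered to ascending indices, repeated generators contracted through their squares):
(5/6*e1) R2 = -95/8*e1 + 5/8*e2 - 5/4*e3 + 35/24*e4 + 25/8*e5 + 5/2*e123 - 25/4*e124 - 35/4*e125 + 20/3*e134 + 5*e135 + 65/6*e145
(2/3*e2) R2 = -1/2*e1 - 19/2*e2 + 2*e3 - 5*e4 - 7*e5 + e123 - 7/6*e124 - 5/2*e125 + 16/3*e234 + 4*e235 + 26/3*e245
(-9/2*e3) R2 = -27/4*e1 + 27/2*e2 + 513/8*e3 - 36*e4 - 27*e5 - 27/8*e123 + 63/8*e134 + 135/8*e135 - 135/4*e234 - 189/4*e235 - 117/2*e345
(2*e4) R2 = -7/2*e1 + 15*e2 - 16*e3 - 57/2*e4 + 26*e5 + 3/2*e124 - 3*e134 - 15/2*e145 + 6*e234 + 21*e245 - 12*e345
(-6/5*e5) R2 = 9/2*e1 - 63/5*e2 + 36/5*e3 + 78/5*e4 + 171/10*e5 - 9/10*e125 + 9/5*e135 - 21/10*e145 - 18/5*e235 + 9*e245 - 48/5*e345
Summing the partial products and collecting blades:
Answer: -145/8*e1 + 281/40*e2 + 2243/40*e3 - 6293/120*e4 + 489/40*e5 + 1/8*e123 - 71/12*e124 - 243/20*e125 + 277/24*e134 + 947/40*e135 + 37/30*e145 - 269/12*e234 - 937/20*e235 + 116/3*e245 - 801/10*e345


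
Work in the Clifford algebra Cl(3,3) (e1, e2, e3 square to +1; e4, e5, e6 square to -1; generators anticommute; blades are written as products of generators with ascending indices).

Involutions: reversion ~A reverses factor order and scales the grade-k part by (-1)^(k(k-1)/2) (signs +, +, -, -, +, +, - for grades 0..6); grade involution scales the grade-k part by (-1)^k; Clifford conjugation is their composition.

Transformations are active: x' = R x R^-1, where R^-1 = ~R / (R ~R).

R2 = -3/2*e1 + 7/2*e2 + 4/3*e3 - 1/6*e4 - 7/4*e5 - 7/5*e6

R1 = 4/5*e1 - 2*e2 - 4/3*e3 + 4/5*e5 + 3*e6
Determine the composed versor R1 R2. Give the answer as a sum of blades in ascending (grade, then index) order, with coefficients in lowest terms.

Distribute over the terms of R1 (each basis-blade product reordered to ascending indices, repeated generators contracted through their squares):
(4/5*e1) R2 = -6/5 + 14/5*e1 e2 + 16/15*e1 e3 - 2/15*e1 e4 - 7/5*e1 e5 - 28/25*e1 e6
(-2*e2) R2 = -7 - 3*e1 e2 - 8/3*e2 e3 + 1/3*e2 e4 + 7/2*e2 e5 + 14/5*e2 e6
(-4/3*e3) R2 = -16/9 - 2*e1 e3 + 14/3*e2 e3 + 2/9*e3 e4 + 7/3*e3 e5 + 28/15*e3 e6
(4/5*e5) R2 = 7/5 + 6/5*e1 e5 - 14/5*e2 e5 - 16/15*e3 e5 + 2/15*e4 e5 - 28/25*e5 e6
(3*e6) R2 = 21/5 + 9/2*e1 e6 - 21/2*e2 e6 - 4*e3 e6 + 1/2*e4 e6 + 21/4*e5 e6
Summing the partial products and collecting blades:
Answer: -197/45 - 1/5*e1 e2 - 14/15*e1 e3 - 2/15*e1 e4 - 1/5*e1 e5 + 169/50*e1 e6 + 2*e2 e3 + 1/3*e2 e4 + 7/10*e2 e5 - 77/10*e2 e6 + 2/9*e3 e4 + 19/15*e3 e5 - 32/15*e3 e6 + 2/15*e4 e5 + 1/2*e4 e6 + 413/100*e5 e6


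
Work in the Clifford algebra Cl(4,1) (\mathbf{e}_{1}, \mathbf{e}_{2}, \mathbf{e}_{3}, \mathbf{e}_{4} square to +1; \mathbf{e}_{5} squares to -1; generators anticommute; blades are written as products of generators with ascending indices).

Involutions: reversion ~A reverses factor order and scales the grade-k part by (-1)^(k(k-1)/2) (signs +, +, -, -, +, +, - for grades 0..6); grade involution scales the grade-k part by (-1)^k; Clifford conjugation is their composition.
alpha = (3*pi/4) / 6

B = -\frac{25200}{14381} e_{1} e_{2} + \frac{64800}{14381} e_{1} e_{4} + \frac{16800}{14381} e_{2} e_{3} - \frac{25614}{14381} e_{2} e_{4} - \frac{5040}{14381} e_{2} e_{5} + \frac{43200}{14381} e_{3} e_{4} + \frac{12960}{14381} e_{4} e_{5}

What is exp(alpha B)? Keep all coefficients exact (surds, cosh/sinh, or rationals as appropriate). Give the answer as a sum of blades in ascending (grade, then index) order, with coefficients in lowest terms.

B^2 term by term: the squares give (-\frac{25200}{14381})^2*(e_{1} e_{2})^2 + (\frac{64800}{14381})^2*(e_{1} e_{4})^2 + (\frac{16800}{14381})^2*(e_{2} e_{3})^2 + (-\frac{25614}{14381})^2*(e_{2} e_{4})^2 + (-\frac{5040}{14381})^2*(e_{2} e_{5})^2 + (\frac{43200}{14381})^2*(e_{3} e_{4})^2 + (\frac{12960}{14381})^2*(e_{4} e_{5})^2 = \frac{635040000}{206813161}*(-1) + \frac{4199040000}{206813161}*(-1) + \frac{282240000}{206813161}*(-1) + \frac{656076996}{206813161}*(-1) + \frac{25401600}{206813161}*(+1) + \frac{1866240000}{206813161}*(-1) + \frac{167961600}{206813161}*(+1) = -36 (each basis 2-blade squares to minus the product of its generators' squares); cross terms between blades sharing an index anticommute and cancel; the commuting (index-disjoint) pairs give grade-4 terms 2*c*c'*(blade product), which cancel blade by blade — e_{1} e_{2} e_{3} e_{4}: -\frac{2177280000}{206813161} + \frac{2177280000}{206813161} = 0; e_{1} e_{2} e_{4} e_{5}: -\frac{653184000}{206813161} + \frac{653184000}{206813161} = 0; e_{2} e_{3} e_{4} e_{5}: \frac{435456000}{206813161} - \frac{435456000}{206813161} = 0 — confirming B is simple. So B^2 = -36.
B^2 = -36 — since the square is negative, the closed form is circular: l = 6, alpha*l = \frac{3 \pi}{4}, so exp(alpha B) = cos(\frac{3 \pi}{4}) + (sin(\frac{3 \pi}{4})/6)*B = - \frac{\sqrt{2}}{2} + (\frac{\sqrt{2}}{12})*B.
Answer: - \frac{\sqrt{2}}{2} - \frac{2100 \sqrt{2}}{14381} e_{1} e_{2} + \frac{5400 \sqrt{2}}{14381} e_{1} e_{4} + \frac{1400 \sqrt{2}}{14381} e_{2} e_{3} - \frac{4269 \sqrt{2}}{28762} e_{2} e_{4} - \frac{420 \sqrt{2}}{14381} e_{2} e_{5} + \frac{3600 \sqrt{2}}{14381} e_{3} e_{4} + \frac{1080 \sqrt{2}}{14381} e_{4} e_{5}


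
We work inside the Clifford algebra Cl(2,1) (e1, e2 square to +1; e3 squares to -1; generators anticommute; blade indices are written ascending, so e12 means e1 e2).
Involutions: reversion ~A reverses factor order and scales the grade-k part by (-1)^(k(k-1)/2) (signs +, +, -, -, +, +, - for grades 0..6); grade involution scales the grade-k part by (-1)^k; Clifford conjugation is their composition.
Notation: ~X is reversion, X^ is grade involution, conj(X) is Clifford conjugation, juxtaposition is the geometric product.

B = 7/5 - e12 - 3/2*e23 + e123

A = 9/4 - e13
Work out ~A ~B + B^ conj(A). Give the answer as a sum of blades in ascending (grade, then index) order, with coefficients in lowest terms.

first term: 63/20 + e2 + 15/4*e12 + 7/5*e13 + 35/8*e23 - 9/4*e123
second term: 63/20 + e2 - 3/4*e12 + 7/5*e13 - 19/8*e23 - 9/4*e123
Answer: 63/10 + 2*e2 + 3*e12 + 14/5*e13 + 2*e23 - 9/2*e123


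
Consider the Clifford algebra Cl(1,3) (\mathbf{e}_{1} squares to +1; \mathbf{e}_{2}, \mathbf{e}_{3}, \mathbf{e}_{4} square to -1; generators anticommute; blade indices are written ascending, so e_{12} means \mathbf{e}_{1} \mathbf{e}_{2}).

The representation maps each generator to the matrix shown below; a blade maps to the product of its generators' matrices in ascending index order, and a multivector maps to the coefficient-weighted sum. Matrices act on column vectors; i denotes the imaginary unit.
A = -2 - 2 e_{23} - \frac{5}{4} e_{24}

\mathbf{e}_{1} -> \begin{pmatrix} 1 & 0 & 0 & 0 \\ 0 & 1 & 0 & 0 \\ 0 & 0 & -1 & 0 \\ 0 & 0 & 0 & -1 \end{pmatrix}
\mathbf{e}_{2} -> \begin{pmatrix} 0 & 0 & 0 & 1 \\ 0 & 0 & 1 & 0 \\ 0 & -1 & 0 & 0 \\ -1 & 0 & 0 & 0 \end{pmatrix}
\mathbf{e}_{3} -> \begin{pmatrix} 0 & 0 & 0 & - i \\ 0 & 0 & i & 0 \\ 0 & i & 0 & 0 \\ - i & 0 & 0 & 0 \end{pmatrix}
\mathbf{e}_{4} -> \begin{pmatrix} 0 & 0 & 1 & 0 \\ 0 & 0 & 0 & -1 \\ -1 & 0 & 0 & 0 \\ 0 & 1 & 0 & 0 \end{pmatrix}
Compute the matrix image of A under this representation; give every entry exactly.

Bivector images (products of the table entries): rho(e_{23}) = rho(\mathbf{e}_{2})rho(\mathbf{e}_{3}) = \begin{pmatrix} - i & 0 & 0 & 0 \\ 0 & i & 0 & 0 \\ 0 & 0 & - i & 0 \\ 0 & 0 & 0 & i \end{pmatrix}; rho(e_{24}) = rho(\mathbf{e}_{2})rho(\mathbf{e}_{4}) = \begin{pmatrix} 0 & 1 & 0 & 0 \\ -1 & 0 & 0 & 0 \\ 0 & 0 & 0 & 1 \\ 0 & 0 & -1 & 0 \end{pmatrix}.
M = (-2)*1 + (-2)*rho(e_{23}) + (-\frac{5}{4})*rho(e_{24}), summed entrywise (1 is the identity matrix):
Answer: \begin{pmatrix} -2 + 2 i & - \frac{5}{4} & 0 & 0 \\ \frac{5}{4} & -2 - 2 i & 0 & 0 \\ 0 & 0 & -2 + 2 i & - \frac{5}{4} \\ 0 & 0 & \frac{5}{4} & -2 - 2 i \end{pmatrix}


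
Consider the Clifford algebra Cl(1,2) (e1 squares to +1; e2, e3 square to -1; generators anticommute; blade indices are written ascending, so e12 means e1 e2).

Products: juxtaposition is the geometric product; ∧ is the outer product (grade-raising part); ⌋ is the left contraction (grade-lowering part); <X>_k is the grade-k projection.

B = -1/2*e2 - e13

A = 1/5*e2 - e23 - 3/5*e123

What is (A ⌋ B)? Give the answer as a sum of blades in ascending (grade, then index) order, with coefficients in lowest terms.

step 1: 1/10
Answer: 1/10


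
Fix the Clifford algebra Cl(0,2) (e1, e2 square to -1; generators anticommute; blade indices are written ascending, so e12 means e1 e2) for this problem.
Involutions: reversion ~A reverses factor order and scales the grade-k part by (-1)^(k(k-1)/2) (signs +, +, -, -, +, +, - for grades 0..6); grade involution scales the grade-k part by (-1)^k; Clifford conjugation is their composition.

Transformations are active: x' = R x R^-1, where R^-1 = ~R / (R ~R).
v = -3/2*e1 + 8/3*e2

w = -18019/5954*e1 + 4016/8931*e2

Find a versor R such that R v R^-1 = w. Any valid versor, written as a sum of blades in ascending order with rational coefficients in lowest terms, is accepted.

Here q(v) = q(w) = -337/36; the classical choice R = v + w = -13475/2977*e1 + 27832/8931*e2 then realises v -> w under the sandwich.
Answer: -13475/2977*e1 + 27832/8931*e2


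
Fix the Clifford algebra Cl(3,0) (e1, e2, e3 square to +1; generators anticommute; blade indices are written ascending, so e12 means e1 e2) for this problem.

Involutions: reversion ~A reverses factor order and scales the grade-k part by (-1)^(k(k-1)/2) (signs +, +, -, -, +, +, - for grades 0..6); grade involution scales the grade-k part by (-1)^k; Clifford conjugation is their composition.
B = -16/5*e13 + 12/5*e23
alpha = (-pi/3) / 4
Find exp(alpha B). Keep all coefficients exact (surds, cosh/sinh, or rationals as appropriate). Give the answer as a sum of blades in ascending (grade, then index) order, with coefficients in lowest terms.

B^2 term by term: the squares give (-16/5)^2*(e13)^2 + (12/5)^2*(e23)^2 = 256/25*(-1) + 144/25*(-1) = -16 (each basis 2-blade squares to minus the product of its generators' squares); cross terms between blades sharing an index anticommute and cancel. So B^2 = -16.
B^2 = -16 — the series telescopes trigonometrically here: l = 4, alpha*l = -pi/3, so exp(alpha B) = cos(-pi/3) + (sin(-pi/3)/4)*B = 1/2 + (-sqrt(3)/8)*B.
Answer: 1/2 + 2*sqrt(3)/5*e13 - 3*sqrt(3)/10*e23


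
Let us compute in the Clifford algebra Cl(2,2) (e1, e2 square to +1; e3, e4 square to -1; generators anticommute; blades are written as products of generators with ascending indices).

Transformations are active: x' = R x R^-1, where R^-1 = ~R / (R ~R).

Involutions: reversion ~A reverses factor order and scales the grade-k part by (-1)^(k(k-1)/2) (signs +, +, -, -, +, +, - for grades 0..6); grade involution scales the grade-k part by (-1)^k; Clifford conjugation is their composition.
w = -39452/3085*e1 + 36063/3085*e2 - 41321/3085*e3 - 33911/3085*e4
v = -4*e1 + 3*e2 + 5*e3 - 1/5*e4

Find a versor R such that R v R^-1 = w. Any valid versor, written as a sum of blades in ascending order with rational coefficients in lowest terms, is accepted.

A norm check does it: q(v) = q(w) = -1/25, hence R = v + w = -51792/3085*e1 + 45318/3085*e2 - 25896/3085*e3 - 34528/3085*e4 realises the map — parallel part kept, (v - w)/2 negated, v carried to w.
Answer: -51792/3085*e1 + 45318/3085*e2 - 25896/3085*e3 - 34528/3085*e4


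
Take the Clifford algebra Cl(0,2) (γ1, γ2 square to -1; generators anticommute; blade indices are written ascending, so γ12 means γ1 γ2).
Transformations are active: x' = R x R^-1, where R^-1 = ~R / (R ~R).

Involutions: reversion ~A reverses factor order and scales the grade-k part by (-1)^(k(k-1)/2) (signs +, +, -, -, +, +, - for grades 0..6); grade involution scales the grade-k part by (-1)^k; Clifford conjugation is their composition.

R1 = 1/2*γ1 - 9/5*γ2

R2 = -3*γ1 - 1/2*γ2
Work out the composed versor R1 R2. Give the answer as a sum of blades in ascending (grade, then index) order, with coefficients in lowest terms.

Distribute over the terms of R1 (each basis-blade product reordered to ascending indices, repeated generators contracted through their squares):
(1/2*γ1) R2 = 3/2 - 1/4*γ12
(-9/5*γ2) R2 = -9/10 - 27/5*γ12
Summing the partial products and collecting blades:
Answer: 3/5 - 113/20*γ12


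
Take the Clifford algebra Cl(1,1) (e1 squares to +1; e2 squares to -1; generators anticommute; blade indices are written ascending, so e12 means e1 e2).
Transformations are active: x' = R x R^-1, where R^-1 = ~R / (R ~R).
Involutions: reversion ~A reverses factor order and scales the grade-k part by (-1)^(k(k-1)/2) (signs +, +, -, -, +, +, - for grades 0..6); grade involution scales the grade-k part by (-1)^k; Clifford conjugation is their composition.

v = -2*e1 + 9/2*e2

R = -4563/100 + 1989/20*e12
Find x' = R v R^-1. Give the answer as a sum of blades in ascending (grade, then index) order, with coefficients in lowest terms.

~R = -4563/100 - 1989/20*e12, and R ~R = -9760257/1250, so R^-1 = ~R / (-9760257/1250).
R v = -71253/200*e1 - 1287/200*e2
Answer: -12343/5704*e1 - 26097/5704*e2


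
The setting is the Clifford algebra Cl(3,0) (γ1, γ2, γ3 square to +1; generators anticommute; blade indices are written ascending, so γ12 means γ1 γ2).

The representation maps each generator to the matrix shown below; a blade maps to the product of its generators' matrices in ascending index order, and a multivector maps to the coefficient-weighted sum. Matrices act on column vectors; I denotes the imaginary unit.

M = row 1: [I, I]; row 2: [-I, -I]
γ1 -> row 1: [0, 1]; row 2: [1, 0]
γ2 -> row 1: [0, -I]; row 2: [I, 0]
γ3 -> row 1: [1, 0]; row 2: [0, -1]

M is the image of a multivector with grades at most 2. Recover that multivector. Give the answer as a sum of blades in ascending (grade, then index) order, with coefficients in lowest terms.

Method: 1, rho(γ1), rho(γ2), rho(γ3) form a trace-orthogonal basis of the 2x2 complex matrices (tr(X Y) = 2 if X = Y, else 0), so M = m0*1 + m1*rho(γ1) + m2*rho(γ2) + m3*rho(γ3) with m0 = tr(M)/2 = 0, m1 = tr(M rho(γ1))/2 = 0, m2 = tr(M rho(γ2))/2 = -1, m3 = tr(M rho(γ3))/2 = I.
Multiplying table entries, the bivector images are rho(γ12) = I*rho(γ3), rho(γ13) = -I*rho(γ2), rho(γ23) = I*rho(γ1); with real blade coefficients the real parts of m0..m3 are the coefficients of 1, γ1, γ2, γ3 and the imaginary parts give the bivectors (γ23: Im m1, γ13: -Im m2, γ12: Im m3).
Answer: -γ2 + γ12


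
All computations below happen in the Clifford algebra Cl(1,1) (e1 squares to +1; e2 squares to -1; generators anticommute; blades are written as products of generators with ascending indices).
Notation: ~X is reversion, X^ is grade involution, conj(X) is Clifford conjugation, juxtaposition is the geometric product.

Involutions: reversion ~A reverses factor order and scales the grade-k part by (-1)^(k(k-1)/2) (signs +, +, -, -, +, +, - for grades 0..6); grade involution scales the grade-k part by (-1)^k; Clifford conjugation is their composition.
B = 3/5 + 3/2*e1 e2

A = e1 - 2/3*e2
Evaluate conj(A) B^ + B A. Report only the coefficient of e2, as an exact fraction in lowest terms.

first term: 2/5*e1 - 11/10*e2
second term: 8/5*e1 - 19/10*e2
Answer: -3


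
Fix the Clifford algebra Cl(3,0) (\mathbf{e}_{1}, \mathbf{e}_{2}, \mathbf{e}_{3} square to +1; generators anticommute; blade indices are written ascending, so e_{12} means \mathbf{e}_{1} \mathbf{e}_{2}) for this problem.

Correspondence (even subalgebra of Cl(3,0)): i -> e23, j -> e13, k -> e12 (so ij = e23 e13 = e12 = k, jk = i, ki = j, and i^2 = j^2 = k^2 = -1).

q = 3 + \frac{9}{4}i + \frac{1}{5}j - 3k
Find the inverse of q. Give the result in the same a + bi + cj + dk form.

In blades: q = 3 - 3 e_{12} + \frac{1}{5} e_{13} + \frac{9}{4} e_{23}.
With qbar = 3 + 3 e_{12} - \frac{1}{5} e_{13} - \frac{9}{4} e_{23} (scalar fixed, mapped units negated), q qbar = \frac{9241}{400} (the sum of squared coefficients), so q^-1 = qbar / (\frac{9241}{400}) = \frac{1200}{9241} + \frac{1200}{9241} e_{12} - \frac{80}{9241} e_{13} - \frac{900}{9241} e_{23}; translating back:
Answer: \frac{1200}{9241} - \frac{900}{9241}i - \frac{80}{9241}j + \frac{1200}{9241}k


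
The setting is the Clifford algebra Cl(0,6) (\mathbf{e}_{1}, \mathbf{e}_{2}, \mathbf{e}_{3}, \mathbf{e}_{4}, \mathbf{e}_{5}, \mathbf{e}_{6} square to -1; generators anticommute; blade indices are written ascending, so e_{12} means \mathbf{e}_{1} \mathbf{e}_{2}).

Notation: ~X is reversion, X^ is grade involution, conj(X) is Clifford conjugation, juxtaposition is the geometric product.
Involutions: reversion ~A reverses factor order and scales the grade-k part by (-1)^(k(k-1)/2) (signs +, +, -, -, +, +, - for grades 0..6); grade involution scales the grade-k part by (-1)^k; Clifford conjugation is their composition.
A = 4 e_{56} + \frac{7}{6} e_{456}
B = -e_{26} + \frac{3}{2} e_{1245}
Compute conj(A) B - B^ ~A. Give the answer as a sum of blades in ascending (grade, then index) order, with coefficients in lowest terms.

first term: -4 e_{25} - \frac{7}{4} e_{126} - \frac{7}{6} e_{245} - 6 e_{1246}
second term: 4 e_{25} + \frac{7}{4} e_{126} - \frac{7}{6} e_{245} + 6 e_{1246}
Answer: -8 e_{25} - \frac{7}{2} e_{126} - 12 e_{1246}


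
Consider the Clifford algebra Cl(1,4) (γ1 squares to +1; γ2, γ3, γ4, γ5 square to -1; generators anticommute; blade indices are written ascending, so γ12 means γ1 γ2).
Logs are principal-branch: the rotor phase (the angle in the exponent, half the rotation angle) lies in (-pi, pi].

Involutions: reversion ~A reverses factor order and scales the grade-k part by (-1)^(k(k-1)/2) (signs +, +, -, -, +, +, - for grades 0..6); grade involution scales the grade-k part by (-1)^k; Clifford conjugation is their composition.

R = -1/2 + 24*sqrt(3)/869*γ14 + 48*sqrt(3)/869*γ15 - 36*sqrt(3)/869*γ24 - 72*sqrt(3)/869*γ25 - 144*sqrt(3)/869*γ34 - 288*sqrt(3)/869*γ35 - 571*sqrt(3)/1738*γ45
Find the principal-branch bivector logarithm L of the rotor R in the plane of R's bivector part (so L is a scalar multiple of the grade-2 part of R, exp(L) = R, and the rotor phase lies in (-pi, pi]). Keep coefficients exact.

The scalar part of R is -1/2, which pins the rotor phase on the principal branch; dividing the bivector part by the sine of that phase recovers the unit plane, and L is the phase times that plane.
Concretely: cos(phase) = -1/2 gives phase = ±2*pi/3, and since phase/sin(phase) is even the sign is immaterial: L = (phase/sin(phase)) * <R>_2 = (4*sqrt(3)*pi/9) * <R>_2.
Answer: 32*pi/869*γ14 + 64*pi/869*γ15 - 48*pi/869*γ24 - 96*pi/869*γ25 - 192*pi/869*γ34 - 384*pi/869*γ35 - 1142*pi/2607*γ45


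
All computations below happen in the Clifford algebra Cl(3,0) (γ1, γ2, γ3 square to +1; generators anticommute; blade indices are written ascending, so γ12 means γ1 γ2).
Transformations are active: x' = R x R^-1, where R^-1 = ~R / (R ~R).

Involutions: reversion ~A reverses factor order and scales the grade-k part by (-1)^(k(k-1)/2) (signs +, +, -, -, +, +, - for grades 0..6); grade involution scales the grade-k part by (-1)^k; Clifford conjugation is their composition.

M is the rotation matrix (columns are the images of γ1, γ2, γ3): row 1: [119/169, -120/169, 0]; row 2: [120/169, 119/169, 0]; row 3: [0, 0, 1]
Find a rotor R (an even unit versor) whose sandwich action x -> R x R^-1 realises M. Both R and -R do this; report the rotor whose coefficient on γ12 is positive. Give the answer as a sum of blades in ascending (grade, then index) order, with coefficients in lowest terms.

Method: write R = a + b12*γ12 + b13*γ13 + b23*γ23 with a^2 + b12^2 + b13^2 + b23^2 = 1 (so R^-1 = ~R). Expanding the columns R e_j ~R gives tr M = 4a^2 - 1 and, from the antisymmetric part, M21 - M12 = -4a*b12, M13 - M31 = 4a*b13, M32 - M23 = -4a*b23.
Here tr M = 407/169, so a^2 = (1 + tr M)/4 = 144/169 and a = ±12/13. Taking a = 12/13: M21 - M12 = 240/169, M13 - M31 = 0, M32 - M23 = 0, giving b12 = -5/13, b13 = 0, b23 = 0, i.e. R = 12/13 - 5/13*γ12.
Its γ12 coefficient is negative, so report the other preimage -R.
Answer: -12/13 + 5/13*γ12. Key observation: the double cover Spin(3) -> SO(3) sends R and -R to the same matrix (trace 407/169 here), so the stated sign of the γ12 coefficient is what selects one sheet.


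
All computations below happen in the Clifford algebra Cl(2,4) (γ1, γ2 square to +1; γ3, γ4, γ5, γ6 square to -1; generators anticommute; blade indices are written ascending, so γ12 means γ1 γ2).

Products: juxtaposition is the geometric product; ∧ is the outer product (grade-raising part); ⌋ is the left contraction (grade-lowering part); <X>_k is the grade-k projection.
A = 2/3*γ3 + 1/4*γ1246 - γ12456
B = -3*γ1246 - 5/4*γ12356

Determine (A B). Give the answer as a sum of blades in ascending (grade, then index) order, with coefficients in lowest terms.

step 1: -3/4 - 3*γ5 - 5/4*γ34 + 5/16*γ345 + 5/6*γ1256 - 2*γ12346
Answer: -3/4 - 3*γ5 - 5/4*γ34 + 5/16*γ345 + 5/6*γ1256 - 2*γ12346


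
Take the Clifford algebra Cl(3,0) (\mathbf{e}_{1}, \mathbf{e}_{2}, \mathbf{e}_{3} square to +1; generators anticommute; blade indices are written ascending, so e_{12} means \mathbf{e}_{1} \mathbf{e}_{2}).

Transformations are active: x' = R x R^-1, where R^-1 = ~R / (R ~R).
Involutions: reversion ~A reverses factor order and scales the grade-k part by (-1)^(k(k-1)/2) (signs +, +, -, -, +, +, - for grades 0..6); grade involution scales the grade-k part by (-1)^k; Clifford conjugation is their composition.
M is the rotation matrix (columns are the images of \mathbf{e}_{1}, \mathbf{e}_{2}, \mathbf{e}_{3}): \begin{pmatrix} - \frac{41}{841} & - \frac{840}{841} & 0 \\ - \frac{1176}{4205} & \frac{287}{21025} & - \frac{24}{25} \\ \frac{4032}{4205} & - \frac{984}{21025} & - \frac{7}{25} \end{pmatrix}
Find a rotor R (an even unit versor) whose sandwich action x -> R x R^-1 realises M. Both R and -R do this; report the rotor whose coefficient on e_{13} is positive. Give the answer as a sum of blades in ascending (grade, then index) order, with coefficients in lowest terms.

Method: write R = a + b12*e_{12} + b13*e_{13} + b23*e_{23} with a^2 + b12^2 + b13^2 + b23^2 = 1 (so R^-1 = ~R). Expanding the columns R e_j ~R gives tr M = 4a^2 - 1 and, from the antisymmetric part, M21 - M12 = -4a*b12, M13 - M31 = 4a*b13, M32 - M23 = -4a*b23.
Here tr M = -\frac{265}{841}, so a^2 = (1 + tr M)/4 = \frac{144}{841} and a = ±\frac{12}{29}. Taking a = \frac{12}{29}: M21 - M12 = \frac{3024}{4205}, M13 - M31 = -\frac{4032}{4205}, M32 - M23 = \frac{768}{841}, giving b12 = -\frac{63}{145}, b13 = -\frac{84}{145}, b23 = -\frac{16}{29}, i.e. R = \frac{12}{29} - \frac{63}{145} e_{12} - \frac{84}{145} e_{13} - \frac{16}{29} e_{23}.
Its e_{13} coefficient is negative, so report the other preimage -R.
Answer: -\frac{12}{29} + \frac{63}{145} e_{12} + \frac{84}{145} e_{13} + \frac{16}{29} e_{23}. Note: both R and -R realise this M (trace -\frac{265}{841}); the covering map identifies them, and the e_{13}-coefficient sign is the tie-breaker.


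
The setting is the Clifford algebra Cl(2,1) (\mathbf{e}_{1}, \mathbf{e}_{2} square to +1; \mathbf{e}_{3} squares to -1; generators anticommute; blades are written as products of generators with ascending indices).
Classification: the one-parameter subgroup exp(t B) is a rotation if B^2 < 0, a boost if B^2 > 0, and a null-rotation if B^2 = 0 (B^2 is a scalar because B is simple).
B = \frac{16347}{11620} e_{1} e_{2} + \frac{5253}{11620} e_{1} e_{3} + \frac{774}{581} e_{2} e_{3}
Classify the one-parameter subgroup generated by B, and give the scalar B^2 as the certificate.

B^2 term by term: the squares give (\frac{16347}{11620})^2*(e_{1} e_{2})^2 + (\frac{5253}{11620})^2*(e_{1} e_{3})^2 + (\frac{774}{581})^2*(e_{2} e_{3})^2 = \frac{267224409}{135024400}*(-1) + \frac{27594009}{135024400}*(+1) + \frac{599076}{337561}*(+1) = 0 (each basis 2-blade squares to minus the product of its generators' squares); cross terms between blades sharing an index anticommute and cancel. So B^2 = 0.
Answer: null-rotation, certificate B^2 = 0. Check the certificate: B^2 = 0, and that sign is decisive whatever form B takes.


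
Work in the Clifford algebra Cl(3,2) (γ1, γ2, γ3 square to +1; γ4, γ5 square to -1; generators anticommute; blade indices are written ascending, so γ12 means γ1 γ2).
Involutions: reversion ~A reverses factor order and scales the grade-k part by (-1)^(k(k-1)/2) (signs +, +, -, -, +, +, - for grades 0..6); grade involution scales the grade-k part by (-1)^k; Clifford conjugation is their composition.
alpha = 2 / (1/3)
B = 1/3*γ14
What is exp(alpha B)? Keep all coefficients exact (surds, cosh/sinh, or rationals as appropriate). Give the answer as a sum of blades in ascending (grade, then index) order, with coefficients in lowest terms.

B^2 = (1/3)^2*(γ14)^2 = 1/9*(+1) = 1/9 (a basis 2-blade squares to minus the product of its generators' squares).
B^2 = 1/9 — since the square is positive, the closed form is hyperbolic: l = 1/3, alpha*l = 2, so exp(alpha B) = cosh(2) + (sinh(2)/(1/3))*B = cosh(2) + (3*sinh(2))*B.
Answer: cosh(2) + sinh(2)*γ14


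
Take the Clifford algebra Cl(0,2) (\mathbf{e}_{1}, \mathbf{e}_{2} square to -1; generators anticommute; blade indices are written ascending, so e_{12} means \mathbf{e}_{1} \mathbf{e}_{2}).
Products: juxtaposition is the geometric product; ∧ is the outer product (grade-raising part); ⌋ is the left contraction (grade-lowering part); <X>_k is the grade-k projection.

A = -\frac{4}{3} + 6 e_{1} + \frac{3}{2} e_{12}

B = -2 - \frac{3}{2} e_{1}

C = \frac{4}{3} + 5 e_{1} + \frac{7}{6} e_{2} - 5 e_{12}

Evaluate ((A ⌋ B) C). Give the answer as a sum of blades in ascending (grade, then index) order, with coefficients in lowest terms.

step 1: \frac{35}{3} + 2 e_{1}
step 2: \frac{50}{9} + 61 e_{1} + \frac{425}{18} e_{2} - 56 e_{12}
Answer: \frac{50}{9} + 61 e_{1} + \frac{425}{18} e_{2} - 56 e_{12}


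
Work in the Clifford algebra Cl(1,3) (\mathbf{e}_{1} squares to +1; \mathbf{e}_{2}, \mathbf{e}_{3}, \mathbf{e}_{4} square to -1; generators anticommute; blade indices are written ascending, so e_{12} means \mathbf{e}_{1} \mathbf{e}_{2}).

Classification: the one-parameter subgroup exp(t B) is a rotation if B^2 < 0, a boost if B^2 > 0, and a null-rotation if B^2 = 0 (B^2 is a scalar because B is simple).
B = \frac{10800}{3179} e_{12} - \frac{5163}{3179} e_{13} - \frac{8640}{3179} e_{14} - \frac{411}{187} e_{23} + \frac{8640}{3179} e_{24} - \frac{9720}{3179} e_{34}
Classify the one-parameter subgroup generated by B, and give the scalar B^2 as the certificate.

B^2 term by term: the squares give (\frac{10800}{3179})^2*(e_{12})^2 + (-\frac{5163}{3179})^2*(e_{13})^2 + (-\frac{8640}{3179})^2*(e_{14})^2 + (-\frac{411}{187})^2*(e_{23})^2 + (\frac{8640}{3179})^2*(e_{24})^2 + (-\frac{9720}{3179})^2*(e_{34})^2 = \frac{116640000}{10106041}*(+1) + \frac{26656569}{10106041}*(+1) + \frac{74649600}{10106041}*(+1) + \frac{168921}{34969}*(-1) + \frac{74649600}{10106041}*(-1) + \frac{94478400}{10106041}*(-1) = 0 (each basis 2-blade squares to minus the product of its generators' squares); cross terms between blades sharing an index anticommute and cancel; the commuting (index-disjoint) pairs give grade-4 terms 2*c*c'*(blade product), which cancel blade by blade — e_{1234}: -\frac{209952000}{10106041} + \frac{89216640}{10106041} + \frac{7102080}{594473} = 0 — confirming B is simple. So B^2 = 0.
Answer: null-rotation, certificate B^2 = 0. Certificate logic: 0 is a conjugation-invariant scalar, so its sign fixes rotation versus boost versus null-rotation outright.


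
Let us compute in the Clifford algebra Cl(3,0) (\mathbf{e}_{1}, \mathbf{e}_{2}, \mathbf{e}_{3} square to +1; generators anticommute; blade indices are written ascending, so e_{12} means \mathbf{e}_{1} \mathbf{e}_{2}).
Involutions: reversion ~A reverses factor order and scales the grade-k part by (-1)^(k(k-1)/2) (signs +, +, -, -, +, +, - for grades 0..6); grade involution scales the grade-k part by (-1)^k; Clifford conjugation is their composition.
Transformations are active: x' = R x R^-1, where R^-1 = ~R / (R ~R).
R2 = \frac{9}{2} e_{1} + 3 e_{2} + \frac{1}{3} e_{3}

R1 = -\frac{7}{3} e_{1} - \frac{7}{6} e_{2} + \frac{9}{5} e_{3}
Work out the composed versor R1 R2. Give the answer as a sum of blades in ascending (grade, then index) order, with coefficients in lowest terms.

Distribute over the terms of R1 (each basis-blade product reordered to ascending indices, repeated generators contracted through their squares):
(-\frac{7}{3} e_{1}) R2 = -\frac{21}{2} - 7 e_{12} - \frac{7}{9} e_{13}
(-\frac{7}{6} e_{2}) R2 = -\frac{7}{2} + \frac{21}{4} e_{12} - \frac{7}{18} e_{23}
(\frac{9}{5} e_{3}) R2 = \frac{3}{5} - \frac{81}{10} e_{13} - \frac{27}{5} e_{23}
Summing the partial products and collecting blades:
Answer: -\frac{67}{5} - \frac{7}{4} e_{12} - \frac{799}{90} e_{13} - \frac{521}{90} e_{23}


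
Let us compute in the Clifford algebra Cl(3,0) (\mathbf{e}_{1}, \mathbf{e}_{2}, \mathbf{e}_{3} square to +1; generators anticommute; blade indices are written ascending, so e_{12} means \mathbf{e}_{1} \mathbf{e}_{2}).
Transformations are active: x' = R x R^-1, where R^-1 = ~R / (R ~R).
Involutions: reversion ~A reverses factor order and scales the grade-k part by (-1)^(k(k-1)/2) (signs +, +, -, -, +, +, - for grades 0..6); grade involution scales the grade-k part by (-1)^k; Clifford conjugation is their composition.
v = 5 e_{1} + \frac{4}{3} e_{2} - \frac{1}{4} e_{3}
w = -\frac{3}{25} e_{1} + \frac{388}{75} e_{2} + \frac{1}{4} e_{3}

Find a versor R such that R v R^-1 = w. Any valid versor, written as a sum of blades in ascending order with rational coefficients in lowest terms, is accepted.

Construction: equal norms (both \frac{3865}{144}) license R = v + w = \frac{122}{25} e_{1} + \frac{488}{75} e_{2} — nothing changes along that direction, while (v - w)/2 changes sign, so v maps onto w.
Answer: \frac{122}{25} e_{1} + \frac{488}{75} e_{2}


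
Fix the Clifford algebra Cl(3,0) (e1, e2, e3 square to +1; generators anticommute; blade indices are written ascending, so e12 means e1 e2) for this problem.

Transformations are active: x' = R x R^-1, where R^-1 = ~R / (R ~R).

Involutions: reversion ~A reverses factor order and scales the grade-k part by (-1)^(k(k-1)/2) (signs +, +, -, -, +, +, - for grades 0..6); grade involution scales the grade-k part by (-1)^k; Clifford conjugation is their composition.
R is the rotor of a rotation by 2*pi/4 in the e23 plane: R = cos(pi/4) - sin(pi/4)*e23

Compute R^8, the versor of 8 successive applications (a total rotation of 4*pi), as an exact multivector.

The rotor phase is half the rotation angle and phases add under composition, so 8 steps in the e23 plane accumulate phase 8*(pi/4) = 2*pi: R^8 = cos(2*pi) - sin(2*pi)*e23.
cos(2*pi) = 1 and sin(2*pi) = 0, so R^8 = 1. The total rotation 4*pi is 2 full turns, so every vector returns to itself, yet the rotor is +1, back on the identity sheet (an even number of 2*pi turns).
Answer: 1


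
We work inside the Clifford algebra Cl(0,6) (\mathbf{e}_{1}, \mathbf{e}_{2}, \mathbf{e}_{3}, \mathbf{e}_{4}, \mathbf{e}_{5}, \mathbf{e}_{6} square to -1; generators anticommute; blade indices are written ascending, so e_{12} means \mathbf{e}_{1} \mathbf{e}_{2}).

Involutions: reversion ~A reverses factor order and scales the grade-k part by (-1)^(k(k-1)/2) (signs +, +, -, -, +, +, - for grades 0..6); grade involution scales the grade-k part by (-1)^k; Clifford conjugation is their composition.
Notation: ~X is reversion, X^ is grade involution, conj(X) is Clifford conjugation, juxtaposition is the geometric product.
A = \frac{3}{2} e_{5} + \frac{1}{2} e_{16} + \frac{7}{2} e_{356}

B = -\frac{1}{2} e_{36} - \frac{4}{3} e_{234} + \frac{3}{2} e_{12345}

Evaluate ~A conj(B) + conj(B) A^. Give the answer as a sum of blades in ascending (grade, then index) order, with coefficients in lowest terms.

first term: -\frac{7}{4} e_{5} - \frac{1}{4} e_{13} - \frac{3}{4} e_{356} + \frac{9}{4} e_{1234} - \frac{21}{4} e_{1246} + 2 e_{2345} + \frac{14}{3} e_{2456} - \frac{2}{3} e_{12346} + \frac{3}{4} e_{23456}
second term: -\frac{7}{4} e_{5} - \frac{1}{4} e_{13} + \frac{3}{4} e_{356} - \frac{9}{4} e_{1234} + \frac{21}{4} e_{1246} + 2 e_{2345} + \frac{14}{3} e_{2456} + \frac{2}{3} e_{12346} + \frac{3}{4} e_{23456}
Answer: -\frac{7}{2} e_{5} - \frac{1}{2} e_{13} + 4 e_{2345} + \frac{28}{3} e_{2456} + \frac{3}{2} e_{23456}


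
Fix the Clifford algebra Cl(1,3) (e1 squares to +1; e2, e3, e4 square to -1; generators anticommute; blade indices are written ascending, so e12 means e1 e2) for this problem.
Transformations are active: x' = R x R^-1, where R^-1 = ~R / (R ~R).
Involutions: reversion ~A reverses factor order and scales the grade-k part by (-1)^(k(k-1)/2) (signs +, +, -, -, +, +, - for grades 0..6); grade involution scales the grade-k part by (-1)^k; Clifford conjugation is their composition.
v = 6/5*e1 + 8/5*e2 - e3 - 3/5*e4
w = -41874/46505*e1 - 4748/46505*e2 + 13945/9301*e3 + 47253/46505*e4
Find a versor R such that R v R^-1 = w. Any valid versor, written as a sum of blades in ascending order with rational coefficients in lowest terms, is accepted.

Key observation: q(v) = q(w) = -62/25 (sandwiches preserve the norm), so R = v + w = 13932/46505*e1 + 13932/9301*e2 + 4644/9301*e3 + 3870/9301*e4 works whenever it is invertible — the component of v along it is kept and (v - w)/2 reverses, sending v to w.
Answer: 13932/46505*e1 + 13932/9301*e2 + 4644/9301*e3 + 3870/9301*e4


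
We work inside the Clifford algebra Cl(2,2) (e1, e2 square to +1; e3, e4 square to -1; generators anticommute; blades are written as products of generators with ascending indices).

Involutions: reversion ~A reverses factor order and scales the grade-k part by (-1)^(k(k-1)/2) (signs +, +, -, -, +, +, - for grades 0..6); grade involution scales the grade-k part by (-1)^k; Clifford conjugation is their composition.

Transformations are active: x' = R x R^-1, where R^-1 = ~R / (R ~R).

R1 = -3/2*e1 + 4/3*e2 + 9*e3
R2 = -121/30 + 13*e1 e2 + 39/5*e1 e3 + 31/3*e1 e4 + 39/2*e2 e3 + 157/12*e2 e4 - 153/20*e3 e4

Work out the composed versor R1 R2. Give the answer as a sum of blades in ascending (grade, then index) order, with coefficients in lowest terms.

Distribute over the terms of R1 (each basis-blade product reordered to ascending indices, repeated generators contracted through their squares):
(-3/2*e1) R2 = 121/20*e1 - 39/2*e2 - 117/10*e3 - 31/2*e4 - 117/4*e1 e2 e3 - 157/8*e1 e2 e4 + 459/40*e1 e3 e4
(4/3*e2) R2 = -52/3*e1 - 242/45*e2 + 26*e3 + 157/9*e4 - 52/5*e1 e2 e3 - 124/9*e1 e2 e4 - 51/5*e2 e3 e4
(9*e3) R2 = 351/5*e1 + 351/2*e2 - 363/10*e3 + 1377/20*e4 + 117*e1 e2 e3 - 93*e1 e3 e4 - 471/4*e2 e3 e4
Summing the partial products and collecting blades:
Answer: 707/12*e1 + 6778/45*e2 - 22*e3 + 12743/180*e4 + 1547/20*e1 e2 e3 - 2405/72*e1 e2 e4 - 3261/40*e1 e3 e4 - 2559/20*e2 e3 e4


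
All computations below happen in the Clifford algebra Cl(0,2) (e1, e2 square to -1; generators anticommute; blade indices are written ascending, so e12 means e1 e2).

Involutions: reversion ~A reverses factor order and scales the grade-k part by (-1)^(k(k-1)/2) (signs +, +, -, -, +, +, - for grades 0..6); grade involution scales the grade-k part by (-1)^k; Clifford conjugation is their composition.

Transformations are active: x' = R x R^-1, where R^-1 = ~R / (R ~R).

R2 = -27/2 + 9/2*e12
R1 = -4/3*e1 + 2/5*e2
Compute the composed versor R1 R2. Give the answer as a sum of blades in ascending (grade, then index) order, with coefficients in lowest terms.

Distribute over the terms of R1 (each basis-blade product reordered to ascending indices, repeated generators contracted through their squares):
(-4/3*e1) R2 = 18*e1 + 6*e2
(2/5*e2) R2 = 9/5*e1 - 27/5*e2
Summing the partial products and collecting blades:
Answer: 99/5*e1 + 3/5*e2


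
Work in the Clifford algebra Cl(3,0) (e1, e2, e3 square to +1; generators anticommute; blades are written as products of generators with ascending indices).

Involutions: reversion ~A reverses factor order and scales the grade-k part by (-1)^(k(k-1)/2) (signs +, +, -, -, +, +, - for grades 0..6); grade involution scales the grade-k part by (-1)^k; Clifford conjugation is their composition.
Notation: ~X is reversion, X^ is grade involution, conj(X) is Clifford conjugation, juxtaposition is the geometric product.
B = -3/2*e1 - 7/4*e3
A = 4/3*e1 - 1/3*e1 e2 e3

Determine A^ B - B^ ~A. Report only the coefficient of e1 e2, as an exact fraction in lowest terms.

first term: 2 - 7/12*e1 e2 + 7/3*e1 e3 - 1/2*e2 e3
second term: 2 + 7/12*e1 e2 - 7/3*e1 e3 + 1/2*e2 e3
Answer: -7/6


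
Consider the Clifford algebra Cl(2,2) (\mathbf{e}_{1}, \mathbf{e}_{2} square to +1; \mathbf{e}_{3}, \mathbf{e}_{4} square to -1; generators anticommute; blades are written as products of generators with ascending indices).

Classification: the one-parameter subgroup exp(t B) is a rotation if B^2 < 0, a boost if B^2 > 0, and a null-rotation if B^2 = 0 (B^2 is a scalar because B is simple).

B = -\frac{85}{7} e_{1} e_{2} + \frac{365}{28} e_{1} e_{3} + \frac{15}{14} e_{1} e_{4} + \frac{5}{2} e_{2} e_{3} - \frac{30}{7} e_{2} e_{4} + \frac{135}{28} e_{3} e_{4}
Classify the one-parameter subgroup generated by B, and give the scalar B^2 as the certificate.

B^2 term by term: the squares give (-\frac{85}{7})^2*(e_{1} e_{2})^2 + (\frac{365}{28})^2*(e_{1} e_{3})^2 + (\frac{15}{14})^2*(e_{1} e_{4})^2 + (\frac{5}{2})^2*(e_{2} e_{3})^2 + (-\frac{30}{7})^2*(e_{2} e_{4})^2 + (\frac{135}{28})^2*(e_{3} e_{4})^2 = \frac{7225}{49}*(-1) + \frac{133225}{784}*(+1) + \frac{225}{196}*(+1) + \frac{25}{4}*(+1) + \frac{900}{49}*(+1) + \frac{18225}{784}*(-1) = 25 (each basis 2-blade squares to minus the product of its generators' squares); cross terms between blades sharing an index anticommute and cancel; the commuting (index-disjoint) pairs give grade-4 terms 2*c*c'*(blade product), which cancel blade by blade — e_{1} e_{2} e_{3} e_{4}: -\frac{11475}{98} + \frac{5475}{49} + \frac{75}{14} = 0 — confirming B is simple. So B^2 = 25.
Answer: boost, certificate B^2 = 25. Certificate logic: 25 is a conjugation-invariant scalar, so its sign fixes rotation versus boost versus null-rotation outright.


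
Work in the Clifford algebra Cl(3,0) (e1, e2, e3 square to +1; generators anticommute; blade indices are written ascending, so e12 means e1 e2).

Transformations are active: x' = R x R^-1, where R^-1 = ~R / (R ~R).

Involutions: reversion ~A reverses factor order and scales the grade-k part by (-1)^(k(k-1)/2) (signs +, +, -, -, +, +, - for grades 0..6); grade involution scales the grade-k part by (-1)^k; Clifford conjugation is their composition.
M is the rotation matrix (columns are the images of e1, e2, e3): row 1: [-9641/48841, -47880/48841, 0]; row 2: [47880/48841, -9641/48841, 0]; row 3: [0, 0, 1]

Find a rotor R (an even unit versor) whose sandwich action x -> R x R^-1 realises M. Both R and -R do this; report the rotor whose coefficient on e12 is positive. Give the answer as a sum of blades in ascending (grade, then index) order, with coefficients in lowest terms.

Method: write R = a + b12*e12 + b13*e13 + b23*e23 with a^2 + b12^2 + b13^2 + b23^2 = 1 (so R^-1 = ~R). Expanding the columns R e_j ~R gives tr M = 4a^2 - 1 and, from the antisymmetric part, M21 - M12 = -4a*b12, M13 - M31 = 4a*b13, M32 - M23 = -4a*b23.
Here tr M = 29559/48841, so a^2 = (1 + tr M)/4 = 19600/48841 and a = ±140/221. Taking a = 140/221: M21 - M12 = 95760/48841, M13 - M31 = 0, M32 - M23 = 0, giving b12 = -171/221, b13 = 0, b23 = 0, i.e. R = 140/221 - 171/221*e12.
Its e12 coefficient is negative, so report the other preimage -R.
Answer: -140/221 + 171/221*e12. Why the constraint matters: R and -R act identically through the sandwich — M has trace 29559/48841 either way — so only the sign condition on e12 picks one of the two preimages.
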